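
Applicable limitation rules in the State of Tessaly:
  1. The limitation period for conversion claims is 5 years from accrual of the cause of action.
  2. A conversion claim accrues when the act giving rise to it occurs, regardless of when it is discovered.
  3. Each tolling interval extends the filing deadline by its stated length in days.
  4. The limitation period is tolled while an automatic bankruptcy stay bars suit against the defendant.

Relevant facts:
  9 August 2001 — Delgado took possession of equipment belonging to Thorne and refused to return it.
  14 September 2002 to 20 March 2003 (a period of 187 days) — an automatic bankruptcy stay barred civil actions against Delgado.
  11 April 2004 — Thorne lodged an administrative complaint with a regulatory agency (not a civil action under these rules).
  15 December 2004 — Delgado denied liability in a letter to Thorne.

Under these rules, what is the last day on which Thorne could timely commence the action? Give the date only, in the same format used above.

The limitation period began to run on 9 August 2001.
The untolled deadline — 5 years after 9 August 2001 — is 9 August 2006.
Because the automatic bankruptcy stay ran from 14 September 2002 to 20 March 2003, the deadline is extended by 187 days to 12 February 2007.
None of the other events listed affects the running of the period under the stated rules.

12 February 2007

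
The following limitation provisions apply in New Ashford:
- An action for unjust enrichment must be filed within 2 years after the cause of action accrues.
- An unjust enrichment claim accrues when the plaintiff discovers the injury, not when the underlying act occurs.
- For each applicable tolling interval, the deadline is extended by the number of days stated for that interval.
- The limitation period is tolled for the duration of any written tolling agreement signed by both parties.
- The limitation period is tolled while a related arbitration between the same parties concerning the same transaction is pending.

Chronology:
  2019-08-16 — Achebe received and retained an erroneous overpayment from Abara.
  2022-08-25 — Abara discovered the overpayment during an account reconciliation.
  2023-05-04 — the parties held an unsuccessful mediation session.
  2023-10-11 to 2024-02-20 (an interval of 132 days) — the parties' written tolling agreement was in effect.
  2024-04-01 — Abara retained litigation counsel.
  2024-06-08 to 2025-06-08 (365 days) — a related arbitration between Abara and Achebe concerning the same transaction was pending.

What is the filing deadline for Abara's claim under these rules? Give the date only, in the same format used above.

The claim did not accrue until Abara discovered the injury on 2022-08-25; the 2019-08-16 act date does not start the clock under the stated rule.
The untolled deadline — 2 years after 2022-08-25 — is 2024-08-25.
Because the written tolling agreement ran from 2023-10-11 to 2024-02-20, the deadline is extended by 132 days to 2025-01-04.
The period was tolled for 365 days by the pending related arbitration (2024-06-08 to 2025-06-08), pushing the deadline to 2026-01-04.
The other events in the timeline have no effect on the limitation period under the stated rules.

2026-01-04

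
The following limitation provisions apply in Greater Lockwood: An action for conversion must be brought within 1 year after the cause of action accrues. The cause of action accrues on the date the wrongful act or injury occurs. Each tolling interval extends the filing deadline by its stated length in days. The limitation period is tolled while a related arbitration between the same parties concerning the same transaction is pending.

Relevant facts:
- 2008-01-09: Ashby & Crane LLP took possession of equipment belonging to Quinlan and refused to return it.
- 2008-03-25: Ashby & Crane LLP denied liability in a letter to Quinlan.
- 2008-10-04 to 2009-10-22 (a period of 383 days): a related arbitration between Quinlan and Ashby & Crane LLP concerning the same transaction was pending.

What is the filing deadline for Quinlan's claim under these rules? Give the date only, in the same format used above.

The cause of action accrued on 2008-01-09, the date of the act.
Adding the 1 year base period to 2008-01-09 gives a deadline of 2009-01-09, before any tolling.
The pending related arbitration from 2008-10-04 to 2009-10-22 tolled the period for 383 days, extending the deadline to 2010-01-27.
The other events in the timeline have no effect on the limitation period under the stated rules.

2010-01-27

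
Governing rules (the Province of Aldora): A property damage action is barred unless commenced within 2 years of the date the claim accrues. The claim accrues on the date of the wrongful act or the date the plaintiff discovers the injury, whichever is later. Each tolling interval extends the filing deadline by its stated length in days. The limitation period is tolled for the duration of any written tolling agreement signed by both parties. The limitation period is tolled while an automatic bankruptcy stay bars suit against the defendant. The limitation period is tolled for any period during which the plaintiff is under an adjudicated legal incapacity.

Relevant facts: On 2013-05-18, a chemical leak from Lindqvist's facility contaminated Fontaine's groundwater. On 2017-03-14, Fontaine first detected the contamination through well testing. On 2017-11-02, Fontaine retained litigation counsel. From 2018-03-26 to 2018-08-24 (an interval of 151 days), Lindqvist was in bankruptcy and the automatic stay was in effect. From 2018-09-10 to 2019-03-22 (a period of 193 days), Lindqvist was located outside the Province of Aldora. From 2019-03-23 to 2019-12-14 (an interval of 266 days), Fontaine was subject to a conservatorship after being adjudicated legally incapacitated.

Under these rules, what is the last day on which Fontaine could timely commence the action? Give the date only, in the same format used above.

Because discovery on 2017-03-14 post-dates the 2013-05-18 act, accrual under the later-of rule falls on 2017-03-14.
Adding the 2 years base period to 2017-03-14 gives a deadline of 2019-03-14, before any tolling.
The automatic bankruptcy stay from 2018-03-26 to 2018-08-24 tolled the period for 151 days, extending the deadline to 2019-08-12.
The plaintiff's legal incapacity from 2019-03-23 to 2019-12-14 tolled the period for 266 days, extending the deadline to 2020-05-04.
Although the defendant's absence ran from 2018-09-10 to 2019-03-22, the stated rules do not make that a tolling event, so it is disregarded.
None of the other events listed affects the running of the period under the stated rules.

2020-05-04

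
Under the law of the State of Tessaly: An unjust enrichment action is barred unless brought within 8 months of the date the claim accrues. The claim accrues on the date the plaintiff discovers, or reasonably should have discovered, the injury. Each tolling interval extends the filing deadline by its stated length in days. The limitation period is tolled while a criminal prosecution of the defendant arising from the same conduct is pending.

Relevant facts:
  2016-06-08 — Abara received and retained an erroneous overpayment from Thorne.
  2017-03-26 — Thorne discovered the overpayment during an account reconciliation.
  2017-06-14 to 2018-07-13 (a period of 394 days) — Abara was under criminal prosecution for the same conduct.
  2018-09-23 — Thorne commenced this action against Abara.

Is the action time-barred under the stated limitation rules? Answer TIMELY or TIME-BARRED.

TIMELY

The claim did not accrue until Thorne discovered the injury on 2017-03-26; the 2016-06-08 act date does not start the clock under the stated rule.
The untolled deadline — 8 months after 2017-03-26 — is 2017-11-26.
The pending criminal prosecution from 2017-06-14 to 2018-07-13 tolled the period for 394 days, extending the deadline to 2018-12-25.
Thorne filed on 2018-09-23, before the 2018-12-25 deadline, so the action is timely.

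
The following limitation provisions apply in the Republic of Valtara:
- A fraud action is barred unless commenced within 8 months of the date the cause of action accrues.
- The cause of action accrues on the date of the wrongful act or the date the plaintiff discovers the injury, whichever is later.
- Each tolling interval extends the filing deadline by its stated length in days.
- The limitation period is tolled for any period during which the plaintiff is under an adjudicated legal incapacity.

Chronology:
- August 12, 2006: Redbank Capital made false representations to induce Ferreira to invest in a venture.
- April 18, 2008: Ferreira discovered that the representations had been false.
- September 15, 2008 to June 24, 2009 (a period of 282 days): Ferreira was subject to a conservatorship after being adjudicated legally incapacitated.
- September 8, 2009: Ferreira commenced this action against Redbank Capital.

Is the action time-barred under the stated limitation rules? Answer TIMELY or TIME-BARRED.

TIMELY

Because discovery on April 18, 2008 post-dates the August 12, 2006 act, accrual under the later-of rule falls on April 18, 2008.
8 months from April 18, 2008 is December 18, 2008.
The period was tolled for 282 days by the plaintiff's legal incapacity (September 15, 2008 to June 24, 2009), pushing the deadline to September 26, 2009.
The September 8, 2009 filing precedes the September 26, 2009 deadline; the claim is timely.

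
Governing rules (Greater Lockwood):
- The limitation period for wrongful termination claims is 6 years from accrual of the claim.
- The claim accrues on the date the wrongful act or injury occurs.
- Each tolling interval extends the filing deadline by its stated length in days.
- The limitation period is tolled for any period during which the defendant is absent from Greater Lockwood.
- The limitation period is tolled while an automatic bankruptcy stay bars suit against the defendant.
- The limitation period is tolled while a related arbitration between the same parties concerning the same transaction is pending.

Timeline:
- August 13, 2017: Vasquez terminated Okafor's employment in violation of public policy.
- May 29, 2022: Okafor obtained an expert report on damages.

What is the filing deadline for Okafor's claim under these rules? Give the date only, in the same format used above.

The claim accrued on August 13, 2017, the date of the act.
The untolled deadline — 6 years after August 13, 2017 — is August 13, 2023.
The other events in the timeline have no effect on the limitation period under the stated rules.

August 13, 2023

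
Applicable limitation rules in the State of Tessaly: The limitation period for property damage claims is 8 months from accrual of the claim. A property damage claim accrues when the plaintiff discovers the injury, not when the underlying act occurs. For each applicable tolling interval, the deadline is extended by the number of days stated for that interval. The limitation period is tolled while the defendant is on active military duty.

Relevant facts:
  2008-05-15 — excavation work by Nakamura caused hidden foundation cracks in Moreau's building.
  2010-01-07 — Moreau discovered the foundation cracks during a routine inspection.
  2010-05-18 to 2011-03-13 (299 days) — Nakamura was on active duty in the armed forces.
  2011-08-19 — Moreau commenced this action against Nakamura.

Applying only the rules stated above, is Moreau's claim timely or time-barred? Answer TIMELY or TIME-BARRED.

Under the discovery rule, the claim accrued on 2010-01-07, when Moreau discovered the injury — not on the 2008-05-15 date of the underlying act.
The untolled deadline — 8 months after 2010-01-07 — is 2010-09-07.
Because the defendant's active military service ran from 2010-05-18 to 2011-03-13, the deadline is extended by 299 days to 2011-07-03.
Filing on 2011-08-19 missed the 2011-07-03 deadline — the action is time-barred.

TIME-BARRED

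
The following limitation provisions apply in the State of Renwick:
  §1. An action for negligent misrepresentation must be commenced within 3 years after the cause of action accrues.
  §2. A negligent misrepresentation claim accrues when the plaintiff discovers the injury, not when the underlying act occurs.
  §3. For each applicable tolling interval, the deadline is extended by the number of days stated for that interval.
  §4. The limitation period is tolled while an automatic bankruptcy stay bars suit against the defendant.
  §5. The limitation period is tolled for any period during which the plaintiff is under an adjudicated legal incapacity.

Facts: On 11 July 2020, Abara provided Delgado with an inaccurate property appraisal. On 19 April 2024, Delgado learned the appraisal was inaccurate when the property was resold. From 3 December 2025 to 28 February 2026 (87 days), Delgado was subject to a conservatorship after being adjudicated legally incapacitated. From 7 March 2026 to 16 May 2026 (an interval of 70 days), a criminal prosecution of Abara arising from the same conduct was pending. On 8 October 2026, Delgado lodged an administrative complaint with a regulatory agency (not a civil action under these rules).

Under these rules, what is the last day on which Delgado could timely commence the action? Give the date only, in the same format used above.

15 July 2027

Accrual is tied to discovery, so the period began on 19 April 2024 rather than on 11 July 2020 when the act occurred.
The untolled deadline — 3 years after 19 April 2024 — is 19 April 2027.
The period was tolled for 87 days by the plaintiff's legal incapacity (3 December 2025 to 28 February 2026), pushing the deadline to 15 July 2027.
The pending criminal prosecution from 7 March 2026 to 16 May 2026 does not toll the period, because no stated rule makes a criminal prosecution a tolling event.
None of the other events listed affects the running of the period under the stated rules.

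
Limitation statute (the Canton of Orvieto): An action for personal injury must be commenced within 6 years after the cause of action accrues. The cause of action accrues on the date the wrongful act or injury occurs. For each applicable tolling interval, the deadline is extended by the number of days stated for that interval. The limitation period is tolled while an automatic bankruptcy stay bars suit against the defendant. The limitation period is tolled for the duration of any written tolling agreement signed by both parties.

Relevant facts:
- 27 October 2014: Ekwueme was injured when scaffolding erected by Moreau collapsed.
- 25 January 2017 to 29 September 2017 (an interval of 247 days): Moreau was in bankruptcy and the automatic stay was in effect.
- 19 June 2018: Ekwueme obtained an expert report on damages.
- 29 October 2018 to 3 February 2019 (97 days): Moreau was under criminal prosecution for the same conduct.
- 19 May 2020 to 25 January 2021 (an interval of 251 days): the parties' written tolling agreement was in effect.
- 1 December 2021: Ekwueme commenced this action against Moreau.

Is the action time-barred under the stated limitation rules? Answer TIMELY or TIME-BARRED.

TIMELY

The limitation period began to run on 27 October 2014.
6 years from 27 October 2014 is 27 October 2020.
The period was tolled for 247 days by the automatic bankruptcy stay (25 January 2017 to 29 September 2017), pushing the deadline to 1 July 2021.
The written tolling agreement from 19 May 2020 to 25 January 2021 tolled the period for 251 days, extending the deadline to 9 March 2022.
The pending criminal prosecution from 29 October 2018 to 3 February 2019 does not toll the period, because no stated rule makes a criminal prosecution a tolling event.
The other events in the timeline have no effect on the limitation period under the stated rules.
Ekwueme filed on 1 December 2021, before the 9 March 2022 deadline, so the action is timely.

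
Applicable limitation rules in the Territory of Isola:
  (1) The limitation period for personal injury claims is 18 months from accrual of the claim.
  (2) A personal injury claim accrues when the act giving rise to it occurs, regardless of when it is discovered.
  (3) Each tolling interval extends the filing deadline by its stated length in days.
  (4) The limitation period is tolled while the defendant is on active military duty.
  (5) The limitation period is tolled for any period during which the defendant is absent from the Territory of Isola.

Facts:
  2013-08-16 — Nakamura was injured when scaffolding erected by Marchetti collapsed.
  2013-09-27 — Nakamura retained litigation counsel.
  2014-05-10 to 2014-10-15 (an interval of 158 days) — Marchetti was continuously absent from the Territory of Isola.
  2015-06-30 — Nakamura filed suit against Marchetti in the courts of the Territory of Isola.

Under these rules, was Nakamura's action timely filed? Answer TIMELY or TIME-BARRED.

The limitation period began to run on 2013-08-16.
18 months from 2013-08-16 is 2015-02-16.
The defendant's absence from the jurisdiction from 2014-05-10 to 2014-10-15 tolled the period for 158 days, extending the deadline to 2015-07-24.
The other events in the timeline have no effect on the limitation period under the stated rules.
Filing on 2015-06-30 beat the 2015-07-24 deadline — the action is timely.

TIMELY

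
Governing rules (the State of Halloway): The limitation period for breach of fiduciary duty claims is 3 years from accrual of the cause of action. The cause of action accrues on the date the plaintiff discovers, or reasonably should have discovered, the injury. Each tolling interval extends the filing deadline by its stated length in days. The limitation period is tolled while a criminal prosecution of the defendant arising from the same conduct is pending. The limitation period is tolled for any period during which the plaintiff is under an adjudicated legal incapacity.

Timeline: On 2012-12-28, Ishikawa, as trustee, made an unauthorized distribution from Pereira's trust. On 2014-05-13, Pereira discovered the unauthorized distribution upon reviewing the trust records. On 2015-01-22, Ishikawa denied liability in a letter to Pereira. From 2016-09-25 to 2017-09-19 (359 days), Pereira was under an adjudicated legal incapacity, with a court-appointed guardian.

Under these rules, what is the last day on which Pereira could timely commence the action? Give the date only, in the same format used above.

2018-05-07

Accrual is tied to discovery, so the period began on 2014-05-13 rather than on 2012-12-28 when the act occurred.
Adding the 3 years base period to 2014-05-13 gives a deadline of 2017-05-13, before any tolling.
Because the plaintiff's legal incapacity ran from 2016-09-25 to 2017-09-19, the deadline is extended by 359 days to 2018-05-07.
The other events in the timeline have no effect on the limitation period under the stated rules.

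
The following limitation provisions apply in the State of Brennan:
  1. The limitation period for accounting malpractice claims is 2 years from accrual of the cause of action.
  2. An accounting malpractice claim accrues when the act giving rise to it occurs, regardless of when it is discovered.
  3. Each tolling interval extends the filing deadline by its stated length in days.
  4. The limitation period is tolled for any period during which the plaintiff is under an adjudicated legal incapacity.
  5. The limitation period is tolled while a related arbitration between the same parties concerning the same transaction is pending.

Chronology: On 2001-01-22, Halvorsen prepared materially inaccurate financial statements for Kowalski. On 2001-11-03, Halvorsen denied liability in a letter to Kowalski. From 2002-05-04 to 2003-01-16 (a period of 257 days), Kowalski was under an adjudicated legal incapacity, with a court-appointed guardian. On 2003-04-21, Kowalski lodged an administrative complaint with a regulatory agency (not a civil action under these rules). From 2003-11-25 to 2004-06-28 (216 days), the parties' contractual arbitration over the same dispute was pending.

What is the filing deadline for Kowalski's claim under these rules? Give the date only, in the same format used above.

The claim accrued on 2001-01-22, when the wrongful act occurred.
Adding the 2 years base period to 2001-01-22 gives a deadline of 2003-01-22, before any tolling.
Because the plaintiff's legal incapacity ran from 2002-05-04 to 2003-01-16, the deadline is extended by 257 days to 2003-10-06.
The pending related arbitration starting 2003-11-25 came too late — the period had run on 2003-10-06 — and so does not extend the deadline.
The other events in the timeline have no effect on the limitation period under the stated rules.

2003-10-06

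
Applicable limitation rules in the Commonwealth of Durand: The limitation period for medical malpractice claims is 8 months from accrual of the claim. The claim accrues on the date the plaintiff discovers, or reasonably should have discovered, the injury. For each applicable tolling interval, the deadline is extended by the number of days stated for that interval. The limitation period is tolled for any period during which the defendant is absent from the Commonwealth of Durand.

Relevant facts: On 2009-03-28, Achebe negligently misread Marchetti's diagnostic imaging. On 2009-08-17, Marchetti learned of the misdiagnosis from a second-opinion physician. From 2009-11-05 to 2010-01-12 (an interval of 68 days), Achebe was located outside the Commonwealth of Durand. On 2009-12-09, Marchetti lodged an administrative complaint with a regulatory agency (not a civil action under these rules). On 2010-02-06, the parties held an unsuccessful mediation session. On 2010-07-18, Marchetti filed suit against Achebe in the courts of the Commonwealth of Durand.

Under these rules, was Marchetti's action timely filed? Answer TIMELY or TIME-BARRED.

The claim did not accrue until Marchetti discovered the injury on 2009-08-17; the 2009-03-28 act date does not start the clock under the stated rule.
8 months from 2009-08-17 is 2010-04-17.
The period was tolled for 68 days by the defendant's absence from the jurisdiction (2009-11-05 to 2010-01-12), pushing the deadline to 2010-06-24.
None of the other events listed affects the running of the period under the stated rules.
The 2010-07-18 filing falls after the 2010-06-24 deadline; the claim is time-barred.

TIME-BARRED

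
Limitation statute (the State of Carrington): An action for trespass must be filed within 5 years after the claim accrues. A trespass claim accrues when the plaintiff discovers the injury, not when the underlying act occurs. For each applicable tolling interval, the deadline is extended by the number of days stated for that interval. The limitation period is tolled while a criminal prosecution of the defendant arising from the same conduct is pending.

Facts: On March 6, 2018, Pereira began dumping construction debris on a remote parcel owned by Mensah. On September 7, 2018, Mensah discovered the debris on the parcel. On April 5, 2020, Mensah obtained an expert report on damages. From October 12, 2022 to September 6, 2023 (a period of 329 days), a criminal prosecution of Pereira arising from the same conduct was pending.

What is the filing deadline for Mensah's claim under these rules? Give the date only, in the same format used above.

August 1, 2024

Accrual is tied to discovery, so the period began on September 7, 2018 rather than on March 6, 2018 when the act occurred.
5 years from September 7, 2018 is September 7, 2023.
Because the pending criminal prosecution ran from October 12, 2022 to September 6, 2023, the deadline is extended by 329 days to August 1, 2024.
The other events in the timeline have no effect on the limitation period under the stated rules.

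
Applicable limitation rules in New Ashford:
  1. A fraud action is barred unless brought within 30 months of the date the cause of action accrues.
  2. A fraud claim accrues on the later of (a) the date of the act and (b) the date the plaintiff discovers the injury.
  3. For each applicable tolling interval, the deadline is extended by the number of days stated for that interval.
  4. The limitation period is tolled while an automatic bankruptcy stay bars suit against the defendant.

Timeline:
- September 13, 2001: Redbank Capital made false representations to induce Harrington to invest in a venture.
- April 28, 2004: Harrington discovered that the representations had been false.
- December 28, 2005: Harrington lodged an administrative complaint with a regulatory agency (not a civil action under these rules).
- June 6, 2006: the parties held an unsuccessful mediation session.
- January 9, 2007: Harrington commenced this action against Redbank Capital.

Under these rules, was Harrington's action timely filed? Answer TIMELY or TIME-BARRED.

The claim accrued on April 28, 2004 — the later of the September 13, 2001 act and the April 28, 2004 discovery.
Adding the 30 months base period to April 28, 2004 gives a deadline of October 28, 2006, before any tolling.
None of the other events listed affects the running of the period under the stated rules.
Harrington filed on January 9, 2007, after the October 28, 2006 deadline, so the action is time-barred.

TIME-BARRED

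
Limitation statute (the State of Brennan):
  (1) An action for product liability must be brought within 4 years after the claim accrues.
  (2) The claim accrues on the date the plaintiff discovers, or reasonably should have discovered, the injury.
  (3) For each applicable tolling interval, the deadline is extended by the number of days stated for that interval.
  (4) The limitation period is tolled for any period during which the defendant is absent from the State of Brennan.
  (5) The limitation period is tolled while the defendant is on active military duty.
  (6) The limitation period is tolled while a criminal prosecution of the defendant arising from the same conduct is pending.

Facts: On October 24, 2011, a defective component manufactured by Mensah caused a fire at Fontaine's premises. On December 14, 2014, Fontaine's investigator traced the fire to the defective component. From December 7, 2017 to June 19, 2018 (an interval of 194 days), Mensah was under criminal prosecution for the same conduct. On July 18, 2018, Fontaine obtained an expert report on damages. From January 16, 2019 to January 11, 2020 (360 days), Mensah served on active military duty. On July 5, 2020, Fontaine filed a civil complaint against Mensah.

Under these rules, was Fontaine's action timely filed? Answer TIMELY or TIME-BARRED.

Accrual is tied to discovery, so the period began on December 14, 2014 rather than on October 24, 2011 when the act occurred.
The untolled deadline — 4 years after December 14, 2014 — is December 14, 2018.
Because the pending criminal prosecution ran from December 7, 2017 to June 19, 2018, the deadline is extended by 194 days to June 26, 2019.
The period was tolled for 360 days by the defendant's active military service (January 16, 2019 to January 11, 2020), pushing the deadline to June 20, 2020.
None of the other events listed affects the running of the period under the stated rules.
The July 5, 2020 filing falls after the June 20, 2020 deadline; the claim is time-barred.

TIME-BARRED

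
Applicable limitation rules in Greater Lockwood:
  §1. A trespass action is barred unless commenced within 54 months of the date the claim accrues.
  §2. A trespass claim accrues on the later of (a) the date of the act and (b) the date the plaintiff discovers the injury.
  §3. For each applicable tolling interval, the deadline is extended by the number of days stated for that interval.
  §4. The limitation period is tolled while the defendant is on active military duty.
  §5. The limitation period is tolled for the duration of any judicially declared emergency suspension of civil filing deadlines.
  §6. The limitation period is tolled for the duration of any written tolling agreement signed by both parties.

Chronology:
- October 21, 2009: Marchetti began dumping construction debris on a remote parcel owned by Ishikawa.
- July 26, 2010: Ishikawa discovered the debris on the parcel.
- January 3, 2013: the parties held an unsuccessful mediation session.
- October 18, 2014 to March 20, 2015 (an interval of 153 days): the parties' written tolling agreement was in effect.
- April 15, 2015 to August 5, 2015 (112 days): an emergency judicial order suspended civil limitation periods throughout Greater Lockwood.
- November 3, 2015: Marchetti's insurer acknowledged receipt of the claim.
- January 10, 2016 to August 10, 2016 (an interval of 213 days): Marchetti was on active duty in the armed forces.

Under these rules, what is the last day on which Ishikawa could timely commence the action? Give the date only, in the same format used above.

Because discovery on July 26, 2010 post-dates the October 21, 2009 act, accrual under the later-of rule falls on July 26, 2010.
54 months from July 26, 2010 is January 26, 2015.
The written tolling agreement from October 18, 2014 to March 20, 2015 tolled the period for 153 days, extending the deadline to June 28, 2015.
Because the emergency suspension of filing deadlines ran from April 15, 2015 to August 5, 2015, the deadline is extended by 112 days to October 18, 2015.
The defendant's active military service starting January 10, 2016 came too late — the period had run on October 18, 2015 — and so does not extend the deadline.
None of the other events listed affects the running of the period under the stated rules.

October 18, 2015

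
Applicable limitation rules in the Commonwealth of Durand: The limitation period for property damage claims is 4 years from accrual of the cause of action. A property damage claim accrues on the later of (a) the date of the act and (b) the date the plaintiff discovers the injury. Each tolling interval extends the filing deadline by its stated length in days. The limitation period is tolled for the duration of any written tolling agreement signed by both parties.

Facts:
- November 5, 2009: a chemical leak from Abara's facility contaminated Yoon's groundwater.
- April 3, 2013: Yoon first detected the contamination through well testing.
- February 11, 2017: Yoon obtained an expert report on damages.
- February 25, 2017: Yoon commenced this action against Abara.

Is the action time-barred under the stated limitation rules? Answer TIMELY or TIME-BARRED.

TIMELY

Because discovery on April 3, 2013 post-dates the November 5, 2009 act, accrual under the later-of rule falls on April 3, 2013.
The untolled deadline — 4 years after April 3, 2013 — is April 3, 2017.
Nothing else in the chronology tolls or restarts the period.
Filing on February 25, 2017 beat the April 3, 2017 deadline — the action is timely.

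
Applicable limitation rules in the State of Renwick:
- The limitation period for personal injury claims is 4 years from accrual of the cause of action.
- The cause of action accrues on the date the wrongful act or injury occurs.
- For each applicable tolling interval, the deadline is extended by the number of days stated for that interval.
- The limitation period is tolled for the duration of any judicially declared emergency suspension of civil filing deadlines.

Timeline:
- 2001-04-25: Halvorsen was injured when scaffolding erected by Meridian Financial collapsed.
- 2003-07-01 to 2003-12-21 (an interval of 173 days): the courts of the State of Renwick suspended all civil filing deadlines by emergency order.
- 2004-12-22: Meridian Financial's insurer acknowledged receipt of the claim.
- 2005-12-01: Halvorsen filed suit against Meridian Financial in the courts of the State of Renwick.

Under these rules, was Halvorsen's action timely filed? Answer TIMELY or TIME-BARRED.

The claim accrued on 2001-04-25, when the wrongful act occurred.
4 years from 2001-04-25 is 2005-04-25.
The period was tolled for 173 days by the emergency suspension of filing deadlines (2003-07-01 to 2003-12-21), pushing the deadline to 2005-10-15.
Nothing else in the chronology tolls or restarts the period.
Filing on 2005-12-01 missed the 2005-10-15 deadline — the action is time-barred.

TIME-BARRED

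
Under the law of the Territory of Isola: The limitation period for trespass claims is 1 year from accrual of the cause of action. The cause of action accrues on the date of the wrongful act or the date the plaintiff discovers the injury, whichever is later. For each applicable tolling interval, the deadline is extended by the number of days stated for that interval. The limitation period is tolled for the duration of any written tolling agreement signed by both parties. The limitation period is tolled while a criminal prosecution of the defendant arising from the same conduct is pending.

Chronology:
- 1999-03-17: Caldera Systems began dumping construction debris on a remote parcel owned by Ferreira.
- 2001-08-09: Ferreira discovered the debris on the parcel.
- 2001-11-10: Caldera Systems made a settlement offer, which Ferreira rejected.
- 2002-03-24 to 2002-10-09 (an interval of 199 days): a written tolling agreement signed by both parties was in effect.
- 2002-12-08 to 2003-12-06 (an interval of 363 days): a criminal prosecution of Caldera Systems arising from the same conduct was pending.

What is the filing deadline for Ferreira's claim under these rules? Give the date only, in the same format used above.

The claim accrued on 2001-08-09 — the later of the 1999-03-17 act and the 2001-08-09 discovery.
Adding the 1 year base period to 2001-08-09 gives a deadline of 2002-08-09, before any tolling.
Because the written tolling agreement ran from 2002-03-24 to 2002-10-09, the deadline is extended by 199 days to 2003-02-24.
The pending criminal prosecution from 2002-12-08 to 2003-12-06 tolled the period for 363 days, extending the deadline to 2004-02-22.
The other events in the timeline have no effect on the limitation period under the stated rules.

2004-02-22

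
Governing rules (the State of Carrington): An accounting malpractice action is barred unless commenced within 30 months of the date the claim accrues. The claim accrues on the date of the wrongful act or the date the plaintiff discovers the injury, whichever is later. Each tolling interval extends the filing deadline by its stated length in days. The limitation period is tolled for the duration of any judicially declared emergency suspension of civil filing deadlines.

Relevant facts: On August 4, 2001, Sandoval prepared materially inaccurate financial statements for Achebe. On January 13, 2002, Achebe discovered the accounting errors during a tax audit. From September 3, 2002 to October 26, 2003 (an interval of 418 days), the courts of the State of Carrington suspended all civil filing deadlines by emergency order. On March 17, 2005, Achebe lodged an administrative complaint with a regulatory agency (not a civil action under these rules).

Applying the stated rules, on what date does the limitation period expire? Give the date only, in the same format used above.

September 4, 2005

Because discovery on January 13, 2002 post-dates the August 4, 2001 act, accrual under the later-of rule falls on January 13, 2002.
The untolled deadline — 30 months after January 13, 2002 — is July 13, 2004.
The emergency suspension of filing deadlines from September 3, 2002 to October 26, 2003 tolled the period for 418 days, extending the deadline to September 4, 2005.
The other events in the timeline have no effect on the limitation period under the stated rules.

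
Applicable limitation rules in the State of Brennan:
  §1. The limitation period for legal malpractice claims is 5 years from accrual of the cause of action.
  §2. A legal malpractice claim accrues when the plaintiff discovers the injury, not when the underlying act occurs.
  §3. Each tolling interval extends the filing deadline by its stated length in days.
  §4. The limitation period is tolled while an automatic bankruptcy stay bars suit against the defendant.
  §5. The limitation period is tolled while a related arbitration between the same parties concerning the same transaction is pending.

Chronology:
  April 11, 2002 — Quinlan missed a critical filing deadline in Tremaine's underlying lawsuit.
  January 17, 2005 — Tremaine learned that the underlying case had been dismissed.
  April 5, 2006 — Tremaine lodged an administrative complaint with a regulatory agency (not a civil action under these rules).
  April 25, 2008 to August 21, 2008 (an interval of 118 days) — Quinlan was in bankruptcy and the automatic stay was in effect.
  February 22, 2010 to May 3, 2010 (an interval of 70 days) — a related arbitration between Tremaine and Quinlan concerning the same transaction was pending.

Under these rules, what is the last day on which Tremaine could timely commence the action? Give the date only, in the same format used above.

Accrual is tied to discovery, so the period began on January 17, 2005 rather than on April 11, 2002 when the act occurred.
5 years from January 17, 2005 is January 17, 2010.
Because the automatic bankruptcy stay ran from April 25, 2008 to August 21, 2008, the deadline is extended by 118 days to May 15, 2010.
Because the pending related arbitration ran from February 22, 2010 to May 3, 2010, the deadline is extended by 70 days to July 24, 2010.
The other events in the timeline have no effect on the limitation period under the stated rules.

July 24, 2010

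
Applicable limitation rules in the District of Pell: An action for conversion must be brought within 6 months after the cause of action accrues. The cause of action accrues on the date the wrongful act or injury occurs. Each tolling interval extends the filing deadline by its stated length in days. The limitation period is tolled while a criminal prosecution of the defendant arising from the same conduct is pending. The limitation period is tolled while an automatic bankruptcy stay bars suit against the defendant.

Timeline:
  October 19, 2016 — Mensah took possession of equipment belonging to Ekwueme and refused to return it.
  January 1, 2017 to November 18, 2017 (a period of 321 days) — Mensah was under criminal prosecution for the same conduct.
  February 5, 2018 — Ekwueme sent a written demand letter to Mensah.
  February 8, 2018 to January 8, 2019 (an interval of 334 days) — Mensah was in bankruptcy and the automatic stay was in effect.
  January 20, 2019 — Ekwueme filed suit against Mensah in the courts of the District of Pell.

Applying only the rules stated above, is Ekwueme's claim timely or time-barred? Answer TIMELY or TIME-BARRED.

The claim accrued on October 19, 2016, when the wrongful act occurred.
The untolled deadline — 6 months after October 19, 2016 — is April 19, 2017.
Because the pending criminal prosecution ran from January 1, 2017 to November 18, 2017, the deadline is extended by 321 days to March 6, 2018.
The automatic bankruptcy stay from February 8, 2018 to January 8, 2019 tolled the period for 334 days, extending the deadline to February 3, 2019.
The other events in the timeline have no effect on the limitation period under the stated rules.
Filing on January 20, 2019 beat the February 3, 2019 deadline — the action is timely.

TIMELY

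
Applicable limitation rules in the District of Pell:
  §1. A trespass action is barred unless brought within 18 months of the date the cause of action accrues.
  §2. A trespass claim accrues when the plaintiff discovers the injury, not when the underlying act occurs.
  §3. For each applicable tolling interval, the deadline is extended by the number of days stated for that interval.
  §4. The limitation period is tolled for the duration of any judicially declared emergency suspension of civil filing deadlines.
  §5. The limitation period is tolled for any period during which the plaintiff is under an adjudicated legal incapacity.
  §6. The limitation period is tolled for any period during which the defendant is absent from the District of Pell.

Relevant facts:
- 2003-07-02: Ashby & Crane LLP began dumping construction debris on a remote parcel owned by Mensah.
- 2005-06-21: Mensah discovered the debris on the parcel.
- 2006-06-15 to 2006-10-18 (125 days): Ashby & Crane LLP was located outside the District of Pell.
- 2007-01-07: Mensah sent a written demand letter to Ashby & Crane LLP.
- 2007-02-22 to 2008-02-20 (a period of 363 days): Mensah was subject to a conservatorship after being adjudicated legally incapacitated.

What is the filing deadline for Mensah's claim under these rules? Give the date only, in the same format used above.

2008-04-22

The claim did not accrue until Mensah discovered the injury on 2005-06-21; the 2003-07-02 act date does not start the clock under the stated rule.
Adding the 18 months base period to 2005-06-21 gives a deadline of 2006-12-21, before any tolling.
The period was tolled for 125 days by the defendant's absence from the jurisdiction (2006-06-15 to 2006-10-18), pushing the deadline to 2007-04-25.
The plaintiff's legal incapacity from 2007-02-22 to 2008-02-20 tolled the period for 363 days, extending the deadline to 2008-04-22.
The other events in the timeline have no effect on the limitation period under the stated rules.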